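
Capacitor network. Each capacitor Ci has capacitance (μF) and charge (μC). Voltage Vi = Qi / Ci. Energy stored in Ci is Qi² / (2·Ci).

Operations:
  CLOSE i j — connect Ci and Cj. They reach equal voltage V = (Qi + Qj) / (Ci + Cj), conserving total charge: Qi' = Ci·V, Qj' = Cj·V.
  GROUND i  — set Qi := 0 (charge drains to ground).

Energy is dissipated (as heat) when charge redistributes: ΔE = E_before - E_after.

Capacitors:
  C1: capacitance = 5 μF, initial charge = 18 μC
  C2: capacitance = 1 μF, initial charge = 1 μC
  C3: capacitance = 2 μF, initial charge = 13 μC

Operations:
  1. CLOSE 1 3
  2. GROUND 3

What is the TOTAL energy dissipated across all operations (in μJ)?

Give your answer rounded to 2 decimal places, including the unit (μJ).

Initial: C1(5μF, Q=18μC, V=3.60V), C2(1μF, Q=1μC, V=1.00V), C3(2μF, Q=13μC, V=6.50V)
Op 1: CLOSE 1-3: Q_total=31.00, C_total=7.00, V=4.43; Q1=22.14, Q3=8.86; dissipated=6.007
Op 2: GROUND 3: Q3=0; energy lost=19.612
Total dissipated: 25.619 μJ

Answer: 25.62 μJ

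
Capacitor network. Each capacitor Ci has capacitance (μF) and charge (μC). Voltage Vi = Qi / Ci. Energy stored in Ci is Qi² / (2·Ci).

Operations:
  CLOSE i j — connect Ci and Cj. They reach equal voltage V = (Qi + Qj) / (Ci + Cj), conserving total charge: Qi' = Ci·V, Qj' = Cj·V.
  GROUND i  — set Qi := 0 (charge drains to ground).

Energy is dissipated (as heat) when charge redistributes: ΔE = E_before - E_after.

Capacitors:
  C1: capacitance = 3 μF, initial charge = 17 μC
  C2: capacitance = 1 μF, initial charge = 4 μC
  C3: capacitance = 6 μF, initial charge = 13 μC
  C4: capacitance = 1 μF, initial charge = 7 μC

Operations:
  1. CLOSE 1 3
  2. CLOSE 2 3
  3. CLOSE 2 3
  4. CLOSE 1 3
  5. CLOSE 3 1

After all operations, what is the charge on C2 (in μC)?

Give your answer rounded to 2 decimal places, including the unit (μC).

Answer: 3.43 μC

Derivation:
Initial: C1(3μF, Q=17μC, V=5.67V), C2(1μF, Q=4μC, V=4.00V), C3(6μF, Q=13μC, V=2.17V), C4(1μF, Q=7μC, V=7.00V)
Op 1: CLOSE 1-3: Q_total=30.00, C_total=9.00, V=3.33; Q1=10.00, Q3=20.00; dissipated=12.250
Op 2: CLOSE 2-3: Q_total=24.00, C_total=7.00, V=3.43; Q2=3.43, Q3=20.57; dissipated=0.190
Op 3: CLOSE 2-3: Q_total=24.00, C_total=7.00, V=3.43; Q2=3.43, Q3=20.57; dissipated=0.000
Op 4: CLOSE 1-3: Q_total=30.57, C_total=9.00, V=3.40; Q1=10.19, Q3=20.38; dissipated=0.009
Op 5: CLOSE 3-1: Q_total=30.57, C_total=9.00, V=3.40; Q3=20.38, Q1=10.19; dissipated=0.000
Final charges: Q1=10.19, Q2=3.43, Q3=20.38, Q4=7.00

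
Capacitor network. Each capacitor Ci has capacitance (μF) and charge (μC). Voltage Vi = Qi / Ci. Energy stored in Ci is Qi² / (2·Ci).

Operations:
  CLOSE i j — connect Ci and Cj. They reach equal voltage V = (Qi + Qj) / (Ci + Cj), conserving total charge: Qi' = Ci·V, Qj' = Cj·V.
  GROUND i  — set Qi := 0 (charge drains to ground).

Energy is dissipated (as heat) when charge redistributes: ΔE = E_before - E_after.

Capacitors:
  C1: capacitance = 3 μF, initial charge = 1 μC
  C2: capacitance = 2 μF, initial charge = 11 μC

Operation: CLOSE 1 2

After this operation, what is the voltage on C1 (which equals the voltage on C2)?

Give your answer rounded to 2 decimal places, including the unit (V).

Initial: C1(3μF, Q=1μC, V=0.33V), C2(2μF, Q=11μC, V=5.50V)
Op 1: CLOSE 1-2: Q_total=12.00, C_total=5.00, V=2.40; Q1=7.20, Q2=4.80; dissipated=16.017

Answer: 2.40 V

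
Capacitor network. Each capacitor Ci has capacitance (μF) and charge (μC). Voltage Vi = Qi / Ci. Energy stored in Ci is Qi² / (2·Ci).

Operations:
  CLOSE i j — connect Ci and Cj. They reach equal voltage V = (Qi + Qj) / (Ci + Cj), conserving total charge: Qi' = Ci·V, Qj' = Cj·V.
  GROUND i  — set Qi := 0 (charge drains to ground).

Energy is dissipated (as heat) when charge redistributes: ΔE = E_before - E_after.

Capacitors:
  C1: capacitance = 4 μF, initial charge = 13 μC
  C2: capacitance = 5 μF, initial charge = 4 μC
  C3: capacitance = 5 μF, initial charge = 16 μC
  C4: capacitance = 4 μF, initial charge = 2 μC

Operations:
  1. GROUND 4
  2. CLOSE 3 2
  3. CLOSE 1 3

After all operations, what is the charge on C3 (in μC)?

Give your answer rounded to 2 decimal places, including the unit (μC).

Initial: C1(4μF, Q=13μC, V=3.25V), C2(5μF, Q=4μC, V=0.80V), C3(5μF, Q=16μC, V=3.20V), C4(4μF, Q=2μC, V=0.50V)
Op 1: GROUND 4: Q4=0; energy lost=0.500
Op 2: CLOSE 3-2: Q_total=20.00, C_total=10.00, V=2.00; Q3=10.00, Q2=10.00; dissipated=7.200
Op 3: CLOSE 1-3: Q_total=23.00, C_total=9.00, V=2.56; Q1=10.22, Q3=12.78; dissipated=1.736
Final charges: Q1=10.22, Q2=10.00, Q3=12.78, Q4=0.00

Answer: 12.78 μC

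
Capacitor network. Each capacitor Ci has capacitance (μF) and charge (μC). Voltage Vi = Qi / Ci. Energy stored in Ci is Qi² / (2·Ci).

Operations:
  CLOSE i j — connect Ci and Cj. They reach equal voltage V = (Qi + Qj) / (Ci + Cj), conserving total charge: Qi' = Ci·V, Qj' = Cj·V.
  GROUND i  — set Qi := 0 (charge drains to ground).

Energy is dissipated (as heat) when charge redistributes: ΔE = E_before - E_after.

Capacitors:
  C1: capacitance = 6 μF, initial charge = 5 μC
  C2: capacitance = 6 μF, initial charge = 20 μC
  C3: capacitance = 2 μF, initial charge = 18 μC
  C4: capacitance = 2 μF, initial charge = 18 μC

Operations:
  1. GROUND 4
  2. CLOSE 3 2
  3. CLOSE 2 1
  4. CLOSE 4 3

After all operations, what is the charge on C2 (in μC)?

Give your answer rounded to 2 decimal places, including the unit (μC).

Initial: C1(6μF, Q=5μC, V=0.83V), C2(6μF, Q=20μC, V=3.33V), C3(2μF, Q=18μC, V=9.00V), C4(2μF, Q=18μC, V=9.00V)
Op 1: GROUND 4: Q4=0; energy lost=81.000
Op 2: CLOSE 3-2: Q_total=38.00, C_total=8.00, V=4.75; Q3=9.50, Q2=28.50; dissipated=24.083
Op 3: CLOSE 2-1: Q_total=33.50, C_total=12.00, V=2.79; Q2=16.75, Q1=16.75; dissipated=23.010
Op 4: CLOSE 4-3: Q_total=9.50, C_total=4.00, V=2.38; Q4=4.75, Q3=4.75; dissipated=11.281
Final charges: Q1=16.75, Q2=16.75, Q3=4.75, Q4=4.75

Answer: 16.75 μC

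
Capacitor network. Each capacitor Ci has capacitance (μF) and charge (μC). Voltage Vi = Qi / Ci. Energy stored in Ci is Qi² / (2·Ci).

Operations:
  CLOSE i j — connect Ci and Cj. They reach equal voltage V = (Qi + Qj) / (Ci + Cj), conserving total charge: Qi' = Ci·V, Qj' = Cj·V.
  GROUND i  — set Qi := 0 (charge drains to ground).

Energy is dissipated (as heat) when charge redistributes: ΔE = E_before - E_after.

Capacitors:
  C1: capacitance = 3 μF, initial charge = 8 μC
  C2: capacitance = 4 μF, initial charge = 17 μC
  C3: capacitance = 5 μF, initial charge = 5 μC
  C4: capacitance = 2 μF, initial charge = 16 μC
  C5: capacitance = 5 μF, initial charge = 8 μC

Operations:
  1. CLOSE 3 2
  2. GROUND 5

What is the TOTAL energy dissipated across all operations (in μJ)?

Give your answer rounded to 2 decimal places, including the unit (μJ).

Answer: 18.14 μJ

Derivation:
Initial: C1(3μF, Q=8μC, V=2.67V), C2(4μF, Q=17μC, V=4.25V), C3(5μF, Q=5μC, V=1.00V), C4(2μF, Q=16μC, V=8.00V), C5(5μF, Q=8μC, V=1.60V)
Op 1: CLOSE 3-2: Q_total=22.00, C_total=9.00, V=2.44; Q3=12.22, Q2=9.78; dissipated=11.736
Op 2: GROUND 5: Q5=0; energy lost=6.400
Total dissipated: 18.136 μJ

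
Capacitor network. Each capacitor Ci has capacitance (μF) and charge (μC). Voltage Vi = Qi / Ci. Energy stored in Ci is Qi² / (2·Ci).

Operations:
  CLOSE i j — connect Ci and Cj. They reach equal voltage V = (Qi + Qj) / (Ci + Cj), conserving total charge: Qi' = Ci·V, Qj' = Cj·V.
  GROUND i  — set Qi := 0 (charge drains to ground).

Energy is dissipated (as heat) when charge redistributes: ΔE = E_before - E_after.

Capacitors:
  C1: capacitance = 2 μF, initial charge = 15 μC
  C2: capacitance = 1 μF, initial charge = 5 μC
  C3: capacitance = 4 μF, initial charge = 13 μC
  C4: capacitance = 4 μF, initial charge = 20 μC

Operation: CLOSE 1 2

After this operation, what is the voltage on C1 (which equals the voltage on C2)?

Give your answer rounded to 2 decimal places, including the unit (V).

Initial: C1(2μF, Q=15μC, V=7.50V), C2(1μF, Q=5μC, V=5.00V), C3(4μF, Q=13μC, V=3.25V), C4(4μF, Q=20μC, V=5.00V)
Op 1: CLOSE 1-2: Q_total=20.00, C_total=3.00, V=6.67; Q1=13.33, Q2=6.67; dissipated=2.083

Answer: 6.67 V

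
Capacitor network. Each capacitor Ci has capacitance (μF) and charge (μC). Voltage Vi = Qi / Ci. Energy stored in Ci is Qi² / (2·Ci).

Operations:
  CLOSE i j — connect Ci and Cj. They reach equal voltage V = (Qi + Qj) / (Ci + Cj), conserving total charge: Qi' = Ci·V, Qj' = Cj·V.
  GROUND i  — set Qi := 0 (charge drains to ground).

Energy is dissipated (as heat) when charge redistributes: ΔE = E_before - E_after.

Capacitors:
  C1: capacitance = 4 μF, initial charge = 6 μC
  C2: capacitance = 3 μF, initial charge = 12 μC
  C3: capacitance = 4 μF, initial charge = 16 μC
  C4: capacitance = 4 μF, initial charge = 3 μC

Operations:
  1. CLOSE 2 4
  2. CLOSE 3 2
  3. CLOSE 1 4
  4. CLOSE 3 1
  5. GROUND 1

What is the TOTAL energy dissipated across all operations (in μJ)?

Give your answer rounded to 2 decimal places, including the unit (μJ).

Initial: C1(4μF, Q=6μC, V=1.50V), C2(3μF, Q=12μC, V=4.00V), C3(4μF, Q=16μC, V=4.00V), C4(4μF, Q=3μC, V=0.75V)
Op 1: CLOSE 2-4: Q_total=15.00, C_total=7.00, V=2.14; Q2=6.43, Q4=8.57; dissipated=9.054
Op 2: CLOSE 3-2: Q_total=22.43, C_total=7.00, V=3.20; Q3=12.82, Q2=9.61; dissipated=2.956
Op 3: CLOSE 1-4: Q_total=14.57, C_total=8.00, V=1.82; Q1=7.29, Q4=7.29; dissipated=0.413
Op 4: CLOSE 3-1: Q_total=20.10, C_total=8.00, V=2.51; Q3=10.05, Q1=10.05; dissipated=1.912
Op 5: GROUND 1: Q1=0; energy lost=12.628
Total dissipated: 26.963 μJ

Answer: 26.96 μJ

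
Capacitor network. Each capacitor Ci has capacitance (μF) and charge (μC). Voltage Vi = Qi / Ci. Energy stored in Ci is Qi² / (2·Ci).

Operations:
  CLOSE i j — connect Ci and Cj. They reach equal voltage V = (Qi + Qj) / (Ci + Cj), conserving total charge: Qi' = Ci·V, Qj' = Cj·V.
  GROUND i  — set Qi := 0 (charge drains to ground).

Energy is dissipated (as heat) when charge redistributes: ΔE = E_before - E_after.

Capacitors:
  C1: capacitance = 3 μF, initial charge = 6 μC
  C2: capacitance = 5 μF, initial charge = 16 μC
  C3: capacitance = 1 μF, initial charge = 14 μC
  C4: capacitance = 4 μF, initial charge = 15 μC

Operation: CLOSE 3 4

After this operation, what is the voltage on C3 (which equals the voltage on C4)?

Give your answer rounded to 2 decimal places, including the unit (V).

Answer: 5.80 V

Derivation:
Initial: C1(3μF, Q=6μC, V=2.00V), C2(5μF, Q=16μC, V=3.20V), C3(1μF, Q=14μC, V=14.00V), C4(4μF, Q=15μC, V=3.75V)
Op 1: CLOSE 3-4: Q_total=29.00, C_total=5.00, V=5.80; Q3=5.80, Q4=23.20; dissipated=42.025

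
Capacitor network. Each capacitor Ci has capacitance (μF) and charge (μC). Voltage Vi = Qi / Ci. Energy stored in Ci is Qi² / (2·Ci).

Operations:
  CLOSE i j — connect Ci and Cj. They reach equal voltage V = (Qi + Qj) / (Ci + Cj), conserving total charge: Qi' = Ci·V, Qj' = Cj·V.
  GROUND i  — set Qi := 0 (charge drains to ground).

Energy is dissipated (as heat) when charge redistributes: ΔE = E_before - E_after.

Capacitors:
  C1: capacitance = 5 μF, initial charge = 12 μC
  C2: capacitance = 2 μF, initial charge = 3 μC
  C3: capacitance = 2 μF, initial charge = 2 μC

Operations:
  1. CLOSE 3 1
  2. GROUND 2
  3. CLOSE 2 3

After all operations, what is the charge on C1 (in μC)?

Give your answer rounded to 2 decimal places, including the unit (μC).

Answer: 10.00 μC

Derivation:
Initial: C1(5μF, Q=12μC, V=2.40V), C2(2μF, Q=3μC, V=1.50V), C3(2μF, Q=2μC, V=1.00V)
Op 1: CLOSE 3-1: Q_total=14.00, C_total=7.00, V=2.00; Q3=4.00, Q1=10.00; dissipated=1.400
Op 2: GROUND 2: Q2=0; energy lost=2.250
Op 3: CLOSE 2-3: Q_total=4.00, C_total=4.00, V=1.00; Q2=2.00, Q3=2.00; dissipated=2.000
Final charges: Q1=10.00, Q2=2.00, Q3=2.00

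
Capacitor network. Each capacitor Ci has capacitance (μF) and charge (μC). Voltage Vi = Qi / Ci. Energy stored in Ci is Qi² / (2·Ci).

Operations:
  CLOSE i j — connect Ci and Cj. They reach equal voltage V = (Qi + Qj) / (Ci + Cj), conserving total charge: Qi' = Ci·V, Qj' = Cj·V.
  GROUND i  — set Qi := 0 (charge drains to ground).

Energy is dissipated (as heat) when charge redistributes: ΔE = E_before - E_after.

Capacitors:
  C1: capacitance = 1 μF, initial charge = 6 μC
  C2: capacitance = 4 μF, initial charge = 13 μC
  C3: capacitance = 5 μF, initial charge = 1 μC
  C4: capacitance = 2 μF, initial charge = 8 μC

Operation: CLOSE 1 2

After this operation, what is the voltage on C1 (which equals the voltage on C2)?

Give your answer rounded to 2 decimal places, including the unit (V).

Initial: C1(1μF, Q=6μC, V=6.00V), C2(4μF, Q=13μC, V=3.25V), C3(5μF, Q=1μC, V=0.20V), C4(2μF, Q=8μC, V=4.00V)
Op 1: CLOSE 1-2: Q_total=19.00, C_total=5.00, V=3.80; Q1=3.80, Q2=15.20; dissipated=3.025

Answer: 3.80 V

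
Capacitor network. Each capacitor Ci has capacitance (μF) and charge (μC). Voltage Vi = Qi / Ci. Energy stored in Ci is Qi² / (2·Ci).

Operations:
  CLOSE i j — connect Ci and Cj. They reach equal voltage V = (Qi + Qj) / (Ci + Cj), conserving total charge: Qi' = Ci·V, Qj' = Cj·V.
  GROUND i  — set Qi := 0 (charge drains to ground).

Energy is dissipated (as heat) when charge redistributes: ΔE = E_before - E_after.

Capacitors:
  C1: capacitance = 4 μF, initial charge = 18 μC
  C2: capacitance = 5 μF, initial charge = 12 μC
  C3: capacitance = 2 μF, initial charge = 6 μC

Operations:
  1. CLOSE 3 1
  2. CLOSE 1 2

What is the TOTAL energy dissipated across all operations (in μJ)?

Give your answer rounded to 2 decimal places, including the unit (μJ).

Answer: 4.34 μJ

Derivation:
Initial: C1(4μF, Q=18μC, V=4.50V), C2(5μF, Q=12μC, V=2.40V), C3(2μF, Q=6μC, V=3.00V)
Op 1: CLOSE 3-1: Q_total=24.00, C_total=6.00, V=4.00; Q3=8.00, Q1=16.00; dissipated=1.500
Op 2: CLOSE 1-2: Q_total=28.00, C_total=9.00, V=3.11; Q1=12.44, Q2=15.56; dissipated=2.844
Total dissipated: 4.344 μJ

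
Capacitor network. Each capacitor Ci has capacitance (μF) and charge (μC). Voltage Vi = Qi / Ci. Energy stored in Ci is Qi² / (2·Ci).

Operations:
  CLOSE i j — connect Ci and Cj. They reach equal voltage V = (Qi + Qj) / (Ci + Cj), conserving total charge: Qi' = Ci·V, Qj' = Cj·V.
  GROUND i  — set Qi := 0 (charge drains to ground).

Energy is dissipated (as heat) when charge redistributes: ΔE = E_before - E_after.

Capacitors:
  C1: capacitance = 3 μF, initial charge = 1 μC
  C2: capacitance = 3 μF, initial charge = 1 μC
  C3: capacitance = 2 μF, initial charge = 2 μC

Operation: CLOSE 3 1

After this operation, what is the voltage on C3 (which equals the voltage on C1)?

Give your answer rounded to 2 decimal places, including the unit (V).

Initial: C1(3μF, Q=1μC, V=0.33V), C2(3μF, Q=1μC, V=0.33V), C3(2μF, Q=2μC, V=1.00V)
Op 1: CLOSE 3-1: Q_total=3.00, C_total=5.00, V=0.60; Q3=1.20, Q1=1.80; dissipated=0.267

Answer: 0.60 V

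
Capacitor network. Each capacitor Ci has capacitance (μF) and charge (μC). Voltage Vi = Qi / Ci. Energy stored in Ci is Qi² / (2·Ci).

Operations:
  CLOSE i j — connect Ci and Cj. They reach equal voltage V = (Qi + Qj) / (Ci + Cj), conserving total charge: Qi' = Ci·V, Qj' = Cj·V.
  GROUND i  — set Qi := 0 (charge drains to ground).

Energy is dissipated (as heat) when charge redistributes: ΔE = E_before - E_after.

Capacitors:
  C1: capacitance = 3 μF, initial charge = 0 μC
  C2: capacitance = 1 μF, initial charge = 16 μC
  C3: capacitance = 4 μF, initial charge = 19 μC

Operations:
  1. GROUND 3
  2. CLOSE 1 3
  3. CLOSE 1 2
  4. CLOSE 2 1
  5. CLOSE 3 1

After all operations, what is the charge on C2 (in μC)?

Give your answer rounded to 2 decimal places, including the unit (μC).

Answer: 4.00 μC

Derivation:
Initial: C1(3μF, Q=0μC, V=0.00V), C2(1μF, Q=16μC, V=16.00V), C3(4μF, Q=19μC, V=4.75V)
Op 1: GROUND 3: Q3=0; energy lost=45.125
Op 2: CLOSE 1-3: Q_total=0.00, C_total=7.00, V=0.00; Q1=0.00, Q3=0.00; dissipated=0.000
Op 3: CLOSE 1-2: Q_total=16.00, C_total=4.00, V=4.00; Q1=12.00, Q2=4.00; dissipated=96.000
Op 4: CLOSE 2-1: Q_total=16.00, C_total=4.00, V=4.00; Q2=4.00, Q1=12.00; dissipated=0.000
Op 5: CLOSE 3-1: Q_total=12.00, C_total=7.00, V=1.71; Q3=6.86, Q1=5.14; dissipated=13.714
Final charges: Q1=5.14, Q2=4.00, Q3=6.86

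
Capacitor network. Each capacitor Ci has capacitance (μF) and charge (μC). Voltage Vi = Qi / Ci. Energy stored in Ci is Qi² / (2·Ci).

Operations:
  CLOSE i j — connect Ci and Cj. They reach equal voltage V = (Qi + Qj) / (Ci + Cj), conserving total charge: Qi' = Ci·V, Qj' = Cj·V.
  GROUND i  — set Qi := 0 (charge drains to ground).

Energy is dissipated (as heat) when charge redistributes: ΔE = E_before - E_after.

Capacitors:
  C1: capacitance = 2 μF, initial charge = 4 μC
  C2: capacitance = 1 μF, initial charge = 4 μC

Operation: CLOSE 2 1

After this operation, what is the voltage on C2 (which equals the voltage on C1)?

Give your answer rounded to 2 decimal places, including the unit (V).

Answer: 2.67 V

Derivation:
Initial: C1(2μF, Q=4μC, V=2.00V), C2(1μF, Q=4μC, V=4.00V)
Op 1: CLOSE 2-1: Q_total=8.00, C_total=3.00, V=2.67; Q2=2.67, Q1=5.33; dissipated=1.333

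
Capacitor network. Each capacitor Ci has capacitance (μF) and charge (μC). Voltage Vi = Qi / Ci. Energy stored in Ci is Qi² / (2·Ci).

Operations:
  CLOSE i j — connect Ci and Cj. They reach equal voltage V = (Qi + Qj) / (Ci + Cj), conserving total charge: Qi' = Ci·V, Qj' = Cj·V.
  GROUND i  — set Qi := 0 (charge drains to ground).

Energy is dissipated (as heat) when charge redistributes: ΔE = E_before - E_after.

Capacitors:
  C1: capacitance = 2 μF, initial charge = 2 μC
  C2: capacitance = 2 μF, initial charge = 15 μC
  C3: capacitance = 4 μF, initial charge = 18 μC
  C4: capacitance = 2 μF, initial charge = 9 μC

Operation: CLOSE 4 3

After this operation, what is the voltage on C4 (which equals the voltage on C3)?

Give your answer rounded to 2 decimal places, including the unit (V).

Answer: 4.50 V

Derivation:
Initial: C1(2μF, Q=2μC, V=1.00V), C2(2μF, Q=15μC, V=7.50V), C3(4μF, Q=18μC, V=4.50V), C4(2μF, Q=9μC, V=4.50V)
Op 1: CLOSE 4-3: Q_total=27.00, C_total=6.00, V=4.50; Q4=9.00, Q3=18.00; dissipated=0.000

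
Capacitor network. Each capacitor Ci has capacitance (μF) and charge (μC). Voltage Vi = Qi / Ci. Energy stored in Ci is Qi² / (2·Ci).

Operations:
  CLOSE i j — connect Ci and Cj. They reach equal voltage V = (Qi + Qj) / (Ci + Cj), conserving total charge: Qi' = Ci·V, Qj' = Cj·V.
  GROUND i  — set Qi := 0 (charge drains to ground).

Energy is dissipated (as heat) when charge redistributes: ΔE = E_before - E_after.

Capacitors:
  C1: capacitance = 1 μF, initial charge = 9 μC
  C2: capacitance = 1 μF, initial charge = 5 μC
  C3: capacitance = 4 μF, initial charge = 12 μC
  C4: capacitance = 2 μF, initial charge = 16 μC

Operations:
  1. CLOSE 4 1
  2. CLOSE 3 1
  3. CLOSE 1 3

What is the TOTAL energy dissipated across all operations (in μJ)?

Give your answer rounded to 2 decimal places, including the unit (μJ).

Initial: C1(1μF, Q=9μC, V=9.00V), C2(1μF, Q=5μC, V=5.00V), C3(4μF, Q=12μC, V=3.00V), C4(2μF, Q=16μC, V=8.00V)
Op 1: CLOSE 4-1: Q_total=25.00, C_total=3.00, V=8.33; Q4=16.67, Q1=8.33; dissipated=0.333
Op 2: CLOSE 3-1: Q_total=20.33, C_total=5.00, V=4.07; Q3=16.27, Q1=4.07; dissipated=11.378
Op 3: CLOSE 1-3: Q_total=20.33, C_total=5.00, V=4.07; Q1=4.07, Q3=16.27; dissipated=0.000
Total dissipated: 11.711 μJ

Answer: 11.71 μJ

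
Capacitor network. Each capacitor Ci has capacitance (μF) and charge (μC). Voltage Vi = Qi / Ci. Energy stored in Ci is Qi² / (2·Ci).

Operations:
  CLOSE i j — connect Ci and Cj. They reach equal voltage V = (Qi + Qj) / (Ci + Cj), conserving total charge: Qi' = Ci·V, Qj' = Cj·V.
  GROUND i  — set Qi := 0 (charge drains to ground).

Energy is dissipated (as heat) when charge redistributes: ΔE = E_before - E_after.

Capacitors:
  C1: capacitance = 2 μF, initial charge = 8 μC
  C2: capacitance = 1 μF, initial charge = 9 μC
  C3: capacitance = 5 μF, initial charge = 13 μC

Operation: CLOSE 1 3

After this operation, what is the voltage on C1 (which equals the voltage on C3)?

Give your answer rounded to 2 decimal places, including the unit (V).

Initial: C1(2μF, Q=8μC, V=4.00V), C2(1μF, Q=9μC, V=9.00V), C3(5μF, Q=13μC, V=2.60V)
Op 1: CLOSE 1-3: Q_total=21.00, C_total=7.00, V=3.00; Q1=6.00, Q3=15.00; dissipated=1.400

Answer: 3.00 V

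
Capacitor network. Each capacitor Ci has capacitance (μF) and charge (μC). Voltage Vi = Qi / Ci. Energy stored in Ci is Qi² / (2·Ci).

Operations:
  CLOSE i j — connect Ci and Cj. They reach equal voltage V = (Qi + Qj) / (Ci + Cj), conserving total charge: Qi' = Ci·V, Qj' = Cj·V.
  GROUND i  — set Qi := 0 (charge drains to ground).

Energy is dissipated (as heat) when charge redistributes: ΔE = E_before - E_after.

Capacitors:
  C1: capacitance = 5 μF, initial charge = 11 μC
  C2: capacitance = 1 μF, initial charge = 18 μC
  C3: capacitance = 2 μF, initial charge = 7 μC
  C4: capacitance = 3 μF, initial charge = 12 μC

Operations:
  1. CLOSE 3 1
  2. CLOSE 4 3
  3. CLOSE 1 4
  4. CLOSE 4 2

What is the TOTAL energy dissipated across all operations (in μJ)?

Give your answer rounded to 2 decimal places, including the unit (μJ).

Initial: C1(5μF, Q=11μC, V=2.20V), C2(1μF, Q=18μC, V=18.00V), C3(2μF, Q=7μC, V=3.50V), C4(3μF, Q=12μC, V=4.00V)
Op 1: CLOSE 3-1: Q_total=18.00, C_total=7.00, V=2.57; Q3=5.14, Q1=12.86; dissipated=1.207
Op 2: CLOSE 4-3: Q_total=17.14, C_total=5.00, V=3.43; Q4=10.29, Q3=6.86; dissipated=1.224
Op 3: CLOSE 1-4: Q_total=23.14, C_total=8.00, V=2.89; Q1=14.46, Q4=8.68; dissipated=0.689
Op 4: CLOSE 4-2: Q_total=26.68, C_total=4.00, V=6.67; Q4=20.01, Q2=6.67; dissipated=85.585
Total dissipated: 88.705 μJ

Answer: 88.71 μJ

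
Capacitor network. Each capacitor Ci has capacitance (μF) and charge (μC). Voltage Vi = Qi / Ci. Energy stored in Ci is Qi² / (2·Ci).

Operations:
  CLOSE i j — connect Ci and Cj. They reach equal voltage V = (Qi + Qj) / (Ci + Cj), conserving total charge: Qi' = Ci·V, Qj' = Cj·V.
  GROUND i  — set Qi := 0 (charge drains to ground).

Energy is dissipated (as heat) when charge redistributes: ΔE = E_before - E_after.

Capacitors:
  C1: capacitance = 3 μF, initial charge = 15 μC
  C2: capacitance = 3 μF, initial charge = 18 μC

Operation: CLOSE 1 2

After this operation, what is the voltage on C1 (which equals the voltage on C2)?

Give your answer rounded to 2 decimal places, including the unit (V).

Initial: C1(3μF, Q=15μC, V=5.00V), C2(3μF, Q=18μC, V=6.00V)
Op 1: CLOSE 1-2: Q_total=33.00, C_total=6.00, V=5.50; Q1=16.50, Q2=16.50; dissipated=0.750

Answer: 5.50 V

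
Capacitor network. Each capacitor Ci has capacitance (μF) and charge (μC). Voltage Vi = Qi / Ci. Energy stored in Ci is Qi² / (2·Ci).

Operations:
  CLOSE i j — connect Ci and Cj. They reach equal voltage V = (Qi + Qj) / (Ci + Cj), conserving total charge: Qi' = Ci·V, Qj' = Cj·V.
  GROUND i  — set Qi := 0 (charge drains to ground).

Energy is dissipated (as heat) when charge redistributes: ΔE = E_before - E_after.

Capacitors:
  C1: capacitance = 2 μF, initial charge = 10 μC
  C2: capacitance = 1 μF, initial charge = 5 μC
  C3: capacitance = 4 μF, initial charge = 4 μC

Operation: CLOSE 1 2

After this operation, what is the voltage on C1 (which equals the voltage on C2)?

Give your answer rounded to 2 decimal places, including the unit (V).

Answer: 5.00 V

Derivation:
Initial: C1(2μF, Q=10μC, V=5.00V), C2(1μF, Q=5μC, V=5.00V), C3(4μF, Q=4μC, V=1.00V)
Op 1: CLOSE 1-2: Q_total=15.00, C_total=3.00, V=5.00; Q1=10.00, Q2=5.00; dissipated=0.000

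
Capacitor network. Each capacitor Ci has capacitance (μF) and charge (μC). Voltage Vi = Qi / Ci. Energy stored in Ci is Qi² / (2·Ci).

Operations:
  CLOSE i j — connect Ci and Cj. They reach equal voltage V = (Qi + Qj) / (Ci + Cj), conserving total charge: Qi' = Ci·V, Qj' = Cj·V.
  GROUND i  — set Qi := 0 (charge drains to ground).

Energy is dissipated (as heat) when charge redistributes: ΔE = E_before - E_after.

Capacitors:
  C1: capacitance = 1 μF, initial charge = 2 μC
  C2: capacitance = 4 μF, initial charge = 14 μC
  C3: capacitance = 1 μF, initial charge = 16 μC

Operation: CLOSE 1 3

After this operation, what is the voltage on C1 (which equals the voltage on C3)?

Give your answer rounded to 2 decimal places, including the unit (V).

Answer: 9.00 V

Derivation:
Initial: C1(1μF, Q=2μC, V=2.00V), C2(4μF, Q=14μC, V=3.50V), C3(1μF, Q=16μC, V=16.00V)
Op 1: CLOSE 1-3: Q_total=18.00, C_total=2.00, V=9.00; Q1=9.00, Q3=9.00; dissipated=49.000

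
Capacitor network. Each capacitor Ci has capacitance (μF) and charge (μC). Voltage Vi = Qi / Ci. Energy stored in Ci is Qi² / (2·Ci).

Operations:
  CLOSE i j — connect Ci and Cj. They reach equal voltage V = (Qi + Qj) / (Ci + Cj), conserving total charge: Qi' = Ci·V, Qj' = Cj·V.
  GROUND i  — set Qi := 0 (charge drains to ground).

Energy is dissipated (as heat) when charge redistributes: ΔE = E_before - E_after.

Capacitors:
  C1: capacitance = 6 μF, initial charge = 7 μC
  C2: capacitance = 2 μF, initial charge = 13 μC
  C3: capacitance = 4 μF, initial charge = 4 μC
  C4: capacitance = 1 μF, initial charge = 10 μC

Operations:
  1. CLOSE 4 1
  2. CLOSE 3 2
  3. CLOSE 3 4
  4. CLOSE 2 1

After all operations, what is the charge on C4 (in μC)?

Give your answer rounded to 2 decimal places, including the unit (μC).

Answer: 2.75 μC

Derivation:
Initial: C1(6μF, Q=7μC, V=1.17V), C2(2μF, Q=13μC, V=6.50V), C3(4μF, Q=4μC, V=1.00V), C4(1μF, Q=10μC, V=10.00V)
Op 1: CLOSE 4-1: Q_total=17.00, C_total=7.00, V=2.43; Q4=2.43, Q1=14.57; dissipated=33.440
Op 2: CLOSE 3-2: Q_total=17.00, C_total=6.00, V=2.83; Q3=11.33, Q2=5.67; dissipated=20.167
Op 3: CLOSE 3-4: Q_total=13.76, C_total=5.00, V=2.75; Q3=11.01, Q4=2.75; dissipated=0.066
Op 4: CLOSE 2-1: Q_total=20.24, C_total=8.00, V=2.53; Q2=5.06, Q1=15.18; dissipated=0.123
Final charges: Q1=15.18, Q2=5.06, Q3=11.01, Q4=2.75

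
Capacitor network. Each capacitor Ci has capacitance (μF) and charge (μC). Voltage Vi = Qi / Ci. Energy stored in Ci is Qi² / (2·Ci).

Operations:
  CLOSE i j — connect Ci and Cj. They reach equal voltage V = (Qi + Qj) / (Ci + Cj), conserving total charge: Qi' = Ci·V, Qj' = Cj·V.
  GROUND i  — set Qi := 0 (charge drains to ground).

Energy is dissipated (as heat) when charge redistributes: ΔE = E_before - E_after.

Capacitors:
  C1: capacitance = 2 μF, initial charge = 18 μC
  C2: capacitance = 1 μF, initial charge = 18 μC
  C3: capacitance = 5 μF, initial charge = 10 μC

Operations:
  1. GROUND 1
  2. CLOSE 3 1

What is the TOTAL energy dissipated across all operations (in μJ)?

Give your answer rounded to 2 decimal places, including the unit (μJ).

Answer: 83.86 μJ

Derivation:
Initial: C1(2μF, Q=18μC, V=9.00V), C2(1μF, Q=18μC, V=18.00V), C3(5μF, Q=10μC, V=2.00V)
Op 1: GROUND 1: Q1=0; energy lost=81.000
Op 2: CLOSE 3-1: Q_total=10.00, C_total=7.00, V=1.43; Q3=7.14, Q1=2.86; dissipated=2.857
Total dissipated: 83.857 μJ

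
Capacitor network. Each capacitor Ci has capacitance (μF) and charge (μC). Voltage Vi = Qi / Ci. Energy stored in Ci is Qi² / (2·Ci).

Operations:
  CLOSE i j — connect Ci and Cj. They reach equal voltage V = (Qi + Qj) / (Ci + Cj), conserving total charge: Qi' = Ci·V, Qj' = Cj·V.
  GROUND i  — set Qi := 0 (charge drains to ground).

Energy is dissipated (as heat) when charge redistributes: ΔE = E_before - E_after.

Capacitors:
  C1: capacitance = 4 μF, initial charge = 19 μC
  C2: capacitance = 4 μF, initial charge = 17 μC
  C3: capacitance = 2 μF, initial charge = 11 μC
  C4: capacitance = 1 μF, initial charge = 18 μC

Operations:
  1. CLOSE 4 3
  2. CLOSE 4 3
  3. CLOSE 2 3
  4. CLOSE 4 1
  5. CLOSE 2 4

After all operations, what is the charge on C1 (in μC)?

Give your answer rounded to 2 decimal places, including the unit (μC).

Answer: 22.93 μC

Derivation:
Initial: C1(4μF, Q=19μC, V=4.75V), C2(4μF, Q=17μC, V=4.25V), C3(2μF, Q=11μC, V=5.50V), C4(1μF, Q=18μC, V=18.00V)
Op 1: CLOSE 4-3: Q_total=29.00, C_total=3.00, V=9.67; Q4=9.67, Q3=19.33; dissipated=52.083
Op 2: CLOSE 4-3: Q_total=29.00, C_total=3.00, V=9.67; Q4=9.67, Q3=19.33; dissipated=0.000
Op 3: CLOSE 2-3: Q_total=36.33, C_total=6.00, V=6.06; Q2=24.22, Q3=12.11; dissipated=19.560
Op 4: CLOSE 4-1: Q_total=28.67, C_total=5.00, V=5.73; Q4=5.73, Q1=22.93; dissipated=9.669
Op 5: CLOSE 2-4: Q_total=29.96, C_total=5.00, V=5.99; Q2=23.96, Q4=5.99; dissipated=0.042
Final charges: Q1=22.93, Q2=23.96, Q3=12.11, Q4=5.99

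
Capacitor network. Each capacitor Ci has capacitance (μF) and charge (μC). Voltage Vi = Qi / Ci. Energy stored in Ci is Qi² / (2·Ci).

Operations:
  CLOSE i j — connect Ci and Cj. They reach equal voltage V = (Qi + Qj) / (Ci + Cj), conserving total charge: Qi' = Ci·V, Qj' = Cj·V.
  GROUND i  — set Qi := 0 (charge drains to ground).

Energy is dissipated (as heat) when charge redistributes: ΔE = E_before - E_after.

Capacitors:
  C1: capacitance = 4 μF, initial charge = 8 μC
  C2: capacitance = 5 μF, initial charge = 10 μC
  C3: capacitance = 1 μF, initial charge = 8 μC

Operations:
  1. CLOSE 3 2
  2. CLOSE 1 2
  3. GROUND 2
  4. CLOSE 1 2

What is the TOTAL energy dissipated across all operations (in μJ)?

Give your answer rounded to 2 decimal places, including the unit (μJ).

Initial: C1(4μF, Q=8μC, V=2.00V), C2(5μF, Q=10μC, V=2.00V), C3(1μF, Q=8μC, V=8.00V)
Op 1: CLOSE 3-2: Q_total=18.00, C_total=6.00, V=3.00; Q3=3.00, Q2=15.00; dissipated=15.000
Op 2: CLOSE 1-2: Q_total=23.00, C_total=9.00, V=2.56; Q1=10.22, Q2=12.78; dissipated=1.111
Op 3: GROUND 2: Q2=0; energy lost=16.327
Op 4: CLOSE 1-2: Q_total=10.22, C_total=9.00, V=1.14; Q1=4.54, Q2=5.68; dissipated=7.257
Total dissipated: 39.695 μJ

Answer: 39.69 μJ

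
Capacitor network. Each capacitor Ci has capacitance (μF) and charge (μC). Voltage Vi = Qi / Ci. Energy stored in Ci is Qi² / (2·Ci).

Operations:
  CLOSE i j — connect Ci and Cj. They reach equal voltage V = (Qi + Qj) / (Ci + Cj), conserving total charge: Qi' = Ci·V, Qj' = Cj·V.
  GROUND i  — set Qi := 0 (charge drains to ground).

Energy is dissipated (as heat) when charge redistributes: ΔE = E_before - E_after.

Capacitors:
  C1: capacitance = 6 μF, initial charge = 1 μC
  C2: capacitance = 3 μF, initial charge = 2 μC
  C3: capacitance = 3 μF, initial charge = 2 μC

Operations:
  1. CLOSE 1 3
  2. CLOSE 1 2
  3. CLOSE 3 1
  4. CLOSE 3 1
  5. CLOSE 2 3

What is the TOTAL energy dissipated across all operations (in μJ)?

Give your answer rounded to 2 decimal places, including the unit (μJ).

Initial: C1(6μF, Q=1μC, V=0.17V), C2(3μF, Q=2μC, V=0.67V), C3(3μF, Q=2μC, V=0.67V)
Op 1: CLOSE 1-3: Q_total=3.00, C_total=9.00, V=0.33; Q1=2.00, Q3=1.00; dissipated=0.250
Op 2: CLOSE 1-2: Q_total=4.00, C_total=9.00, V=0.44; Q1=2.67, Q2=1.33; dissipated=0.111
Op 3: CLOSE 3-1: Q_total=3.67, C_total=9.00, V=0.41; Q3=1.22, Q1=2.44; dissipated=0.012
Op 4: CLOSE 3-1: Q_total=3.67, C_total=9.00, V=0.41; Q3=1.22, Q1=2.44; dissipated=0.000
Op 5: CLOSE 2-3: Q_total=2.56, C_total=6.00, V=0.43; Q2=1.28, Q3=1.28; dissipated=0.001
Total dissipated: 0.374 μJ

Answer: 0.37 μJ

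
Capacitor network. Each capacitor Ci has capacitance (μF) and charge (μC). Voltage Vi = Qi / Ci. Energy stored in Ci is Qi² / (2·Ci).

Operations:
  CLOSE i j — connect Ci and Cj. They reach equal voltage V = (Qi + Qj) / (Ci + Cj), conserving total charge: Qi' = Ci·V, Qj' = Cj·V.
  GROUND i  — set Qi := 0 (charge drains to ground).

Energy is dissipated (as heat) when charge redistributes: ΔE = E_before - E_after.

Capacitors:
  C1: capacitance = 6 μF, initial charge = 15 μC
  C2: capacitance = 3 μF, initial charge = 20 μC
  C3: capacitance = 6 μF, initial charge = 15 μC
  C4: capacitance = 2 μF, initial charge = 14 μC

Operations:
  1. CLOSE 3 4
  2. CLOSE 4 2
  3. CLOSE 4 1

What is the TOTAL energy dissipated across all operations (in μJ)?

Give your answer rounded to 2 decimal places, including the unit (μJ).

Answer: 27.27 μJ

Derivation:
Initial: C1(6μF, Q=15μC, V=2.50V), C2(3μF, Q=20μC, V=6.67V), C3(6μF, Q=15μC, V=2.50V), C4(2μF, Q=14μC, V=7.00V)
Op 1: CLOSE 3-4: Q_total=29.00, C_total=8.00, V=3.62; Q3=21.75, Q4=7.25; dissipated=15.188
Op 2: CLOSE 4-2: Q_total=27.25, C_total=5.00, V=5.45; Q4=10.90, Q2=16.35; dissipated=5.551
Op 3: CLOSE 4-1: Q_total=25.90, C_total=8.00, V=3.24; Q4=6.47, Q1=19.43; dissipated=6.527
Total dissipated: 27.265 μJ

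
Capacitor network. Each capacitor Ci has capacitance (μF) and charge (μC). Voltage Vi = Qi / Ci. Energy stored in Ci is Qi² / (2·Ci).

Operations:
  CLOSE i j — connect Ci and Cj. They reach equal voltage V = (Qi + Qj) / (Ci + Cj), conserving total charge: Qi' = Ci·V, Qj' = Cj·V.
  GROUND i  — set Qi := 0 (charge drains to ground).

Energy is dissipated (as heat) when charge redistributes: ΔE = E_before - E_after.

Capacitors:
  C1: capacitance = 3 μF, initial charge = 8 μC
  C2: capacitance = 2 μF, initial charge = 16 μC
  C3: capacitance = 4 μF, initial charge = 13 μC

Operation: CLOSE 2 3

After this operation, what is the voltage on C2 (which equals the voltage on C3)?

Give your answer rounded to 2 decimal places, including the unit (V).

Initial: C1(3μF, Q=8μC, V=2.67V), C2(2μF, Q=16μC, V=8.00V), C3(4μF, Q=13μC, V=3.25V)
Op 1: CLOSE 2-3: Q_total=29.00, C_total=6.00, V=4.83; Q2=9.67, Q3=19.33; dissipated=15.042

Answer: 4.83 V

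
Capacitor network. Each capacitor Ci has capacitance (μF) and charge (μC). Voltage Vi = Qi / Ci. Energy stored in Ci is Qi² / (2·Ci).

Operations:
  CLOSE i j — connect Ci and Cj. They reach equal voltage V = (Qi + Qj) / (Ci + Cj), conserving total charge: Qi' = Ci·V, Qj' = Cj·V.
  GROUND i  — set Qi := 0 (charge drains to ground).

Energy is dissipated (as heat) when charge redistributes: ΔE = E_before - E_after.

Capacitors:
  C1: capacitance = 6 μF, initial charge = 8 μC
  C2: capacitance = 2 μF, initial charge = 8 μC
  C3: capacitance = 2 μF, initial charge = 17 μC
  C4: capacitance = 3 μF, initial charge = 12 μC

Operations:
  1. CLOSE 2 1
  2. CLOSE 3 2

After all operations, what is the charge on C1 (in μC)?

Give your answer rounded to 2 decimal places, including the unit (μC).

Initial: C1(6μF, Q=8μC, V=1.33V), C2(2μF, Q=8μC, V=4.00V), C3(2μF, Q=17μC, V=8.50V), C4(3μF, Q=12μC, V=4.00V)
Op 1: CLOSE 2-1: Q_total=16.00, C_total=8.00, V=2.00; Q2=4.00, Q1=12.00; dissipated=5.333
Op 2: CLOSE 3-2: Q_total=21.00, C_total=4.00, V=5.25; Q3=10.50, Q2=10.50; dissipated=21.125
Final charges: Q1=12.00, Q2=10.50, Q3=10.50, Q4=12.00

Answer: 12.00 μC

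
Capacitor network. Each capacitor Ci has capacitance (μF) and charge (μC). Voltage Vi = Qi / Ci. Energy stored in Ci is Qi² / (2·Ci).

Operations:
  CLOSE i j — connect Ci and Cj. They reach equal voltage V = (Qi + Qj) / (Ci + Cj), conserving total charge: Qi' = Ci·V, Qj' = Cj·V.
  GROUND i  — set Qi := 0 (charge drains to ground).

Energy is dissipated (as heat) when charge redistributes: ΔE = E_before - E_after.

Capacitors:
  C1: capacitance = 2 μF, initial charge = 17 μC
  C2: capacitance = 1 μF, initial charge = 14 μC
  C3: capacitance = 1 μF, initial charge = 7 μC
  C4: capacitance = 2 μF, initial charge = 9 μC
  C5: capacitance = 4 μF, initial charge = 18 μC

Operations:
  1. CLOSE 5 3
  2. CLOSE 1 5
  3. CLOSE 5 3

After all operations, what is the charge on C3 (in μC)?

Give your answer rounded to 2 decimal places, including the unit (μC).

Initial: C1(2μF, Q=17μC, V=8.50V), C2(1μF, Q=14μC, V=14.00V), C3(1μF, Q=7μC, V=7.00V), C4(2μF, Q=9μC, V=4.50V), C5(4μF, Q=18μC, V=4.50V)
Op 1: CLOSE 5-3: Q_total=25.00, C_total=5.00, V=5.00; Q5=20.00, Q3=5.00; dissipated=2.500
Op 2: CLOSE 1-5: Q_total=37.00, C_total=6.00, V=6.17; Q1=12.33, Q5=24.67; dissipated=8.167
Op 3: CLOSE 5-3: Q_total=29.67, C_total=5.00, V=5.93; Q5=23.73, Q3=5.93; dissipated=0.544
Final charges: Q1=12.33, Q2=14.00, Q3=5.93, Q4=9.00, Q5=23.73

Answer: 5.93 μC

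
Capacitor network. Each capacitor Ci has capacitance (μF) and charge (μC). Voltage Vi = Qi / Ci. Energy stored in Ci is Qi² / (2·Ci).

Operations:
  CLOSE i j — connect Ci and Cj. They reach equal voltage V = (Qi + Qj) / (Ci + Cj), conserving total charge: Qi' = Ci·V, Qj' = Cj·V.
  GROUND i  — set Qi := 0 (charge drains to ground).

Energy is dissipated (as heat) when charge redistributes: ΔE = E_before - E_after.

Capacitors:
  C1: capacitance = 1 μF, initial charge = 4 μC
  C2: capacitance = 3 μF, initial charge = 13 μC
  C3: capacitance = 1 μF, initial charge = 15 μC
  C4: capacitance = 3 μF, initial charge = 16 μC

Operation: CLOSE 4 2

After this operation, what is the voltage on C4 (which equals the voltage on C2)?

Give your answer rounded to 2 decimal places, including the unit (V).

Initial: C1(1μF, Q=4μC, V=4.00V), C2(3μF, Q=13μC, V=4.33V), C3(1μF, Q=15μC, V=15.00V), C4(3μF, Q=16μC, V=5.33V)
Op 1: CLOSE 4-2: Q_total=29.00, C_total=6.00, V=4.83; Q4=14.50, Q2=14.50; dissipated=0.750

Answer: 4.83 V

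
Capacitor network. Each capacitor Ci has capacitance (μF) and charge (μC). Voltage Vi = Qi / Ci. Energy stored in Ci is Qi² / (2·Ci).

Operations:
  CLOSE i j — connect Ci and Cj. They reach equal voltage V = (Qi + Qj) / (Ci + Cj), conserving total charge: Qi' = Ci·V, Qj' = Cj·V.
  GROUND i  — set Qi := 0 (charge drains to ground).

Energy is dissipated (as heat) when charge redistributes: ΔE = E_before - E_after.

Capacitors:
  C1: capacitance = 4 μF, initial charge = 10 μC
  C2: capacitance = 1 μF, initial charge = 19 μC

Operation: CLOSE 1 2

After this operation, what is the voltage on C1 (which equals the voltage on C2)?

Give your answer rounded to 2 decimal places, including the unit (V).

Answer: 5.80 V

Derivation:
Initial: C1(4μF, Q=10μC, V=2.50V), C2(1μF, Q=19μC, V=19.00V)
Op 1: CLOSE 1-2: Q_total=29.00, C_total=5.00, V=5.80; Q1=23.20, Q2=5.80; dissipated=108.900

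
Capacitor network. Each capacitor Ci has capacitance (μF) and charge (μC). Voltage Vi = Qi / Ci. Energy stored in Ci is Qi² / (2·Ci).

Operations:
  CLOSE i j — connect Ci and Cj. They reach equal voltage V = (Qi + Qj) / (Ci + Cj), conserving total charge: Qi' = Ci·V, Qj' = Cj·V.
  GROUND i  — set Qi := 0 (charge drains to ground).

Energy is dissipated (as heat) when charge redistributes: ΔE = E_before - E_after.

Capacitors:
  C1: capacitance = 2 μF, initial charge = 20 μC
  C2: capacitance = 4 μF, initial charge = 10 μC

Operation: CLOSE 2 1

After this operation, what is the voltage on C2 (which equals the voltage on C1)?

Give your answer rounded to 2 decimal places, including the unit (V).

Initial: C1(2μF, Q=20μC, V=10.00V), C2(4μF, Q=10μC, V=2.50V)
Op 1: CLOSE 2-1: Q_total=30.00, C_total=6.00, V=5.00; Q2=20.00, Q1=10.00; dissipated=37.500

Answer: 5.00 V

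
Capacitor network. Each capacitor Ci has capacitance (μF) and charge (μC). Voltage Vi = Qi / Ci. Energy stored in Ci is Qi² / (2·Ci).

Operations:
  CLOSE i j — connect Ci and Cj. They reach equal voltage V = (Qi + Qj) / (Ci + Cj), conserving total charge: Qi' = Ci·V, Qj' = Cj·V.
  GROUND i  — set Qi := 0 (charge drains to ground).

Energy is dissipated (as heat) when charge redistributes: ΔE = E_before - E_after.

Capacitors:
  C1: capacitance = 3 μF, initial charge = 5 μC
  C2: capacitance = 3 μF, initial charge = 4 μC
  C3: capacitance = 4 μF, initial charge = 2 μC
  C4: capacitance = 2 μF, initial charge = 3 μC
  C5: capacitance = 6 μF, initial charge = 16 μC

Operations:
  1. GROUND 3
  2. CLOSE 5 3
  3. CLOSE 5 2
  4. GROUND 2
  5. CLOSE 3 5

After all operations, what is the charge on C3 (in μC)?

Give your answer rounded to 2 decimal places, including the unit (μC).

Initial: C1(3μF, Q=5μC, V=1.67V), C2(3μF, Q=4μC, V=1.33V), C3(4μF, Q=2μC, V=0.50V), C4(2μF, Q=3μC, V=1.50V), C5(6μF, Q=16μC, V=2.67V)
Op 1: GROUND 3: Q3=0; energy lost=0.500
Op 2: CLOSE 5-3: Q_total=16.00, C_total=10.00, V=1.60; Q5=9.60, Q3=6.40; dissipated=8.533
Op 3: CLOSE 5-2: Q_total=13.60, C_total=9.00, V=1.51; Q5=9.07, Q2=4.53; dissipated=0.071
Op 4: GROUND 2: Q2=0; energy lost=3.425
Op 5: CLOSE 3-5: Q_total=15.47, C_total=10.00, V=1.55; Q3=6.19, Q5=9.28; dissipated=0.009
Final charges: Q1=5.00, Q2=0.00, Q3=6.19, Q4=3.00, Q5=9.28

Answer: 6.19 μC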